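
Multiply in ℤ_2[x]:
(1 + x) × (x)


Expand and collect like terms; reduce coefficients mod 2:
x^0: 1·0 = 0 ≡ 0 (mod 2)
x^1: 1·1 + 1·0 = 1 ≡ 1 (mod 2)
x^2: 1·1 = 1 ≡ 1 (mod 2)
Result: x + x^2

f · g = x + x^2


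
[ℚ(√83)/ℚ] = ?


√83 has minimal polynomial x² - 83 (irreducible over ℚ since 83 is squarefree)

[ℚ(√83)/ℚ] = 2


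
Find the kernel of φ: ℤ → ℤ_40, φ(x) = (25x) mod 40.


Kernel = preimage of identity
ker(φ) = {x ∈ ℤ : 25x ≡ 0 (mod 40)}. gcd(25,40) = 5, so 25x ≡ 0 (mod 40) ⟺ x ≡ 0 (mod 40/5 = 8). Hence ker(φ) = 8ℤ

ker(φ) = 8ℤ


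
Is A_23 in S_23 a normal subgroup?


H = A_23 in S_23
A_23 has index 2 in S_23, and every subgroup of index 2 is normal

Yes, normal subgroup


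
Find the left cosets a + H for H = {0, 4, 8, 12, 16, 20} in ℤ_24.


H = {0, 4, 8, 12, 16, 20}, |H| = 6
Number of cosets = |G|/|H| = 24/6 = 4
0 + H = {0, 4, 8, 12, 16, 20}
1 + H = {1, 5, 9, 13, 17, 21}
2 + H = {2, 6, 10, 14, 18, 22}
3 + H = {3, 7, 11, 15, 19, 23}

Cosets: 0+H={0,4,8,12,16,20}; 1+H={1,5,9,13,17,21}; 2+H={2,6,10,14,18,22}; 3+H={3,7,11,15,19,23}


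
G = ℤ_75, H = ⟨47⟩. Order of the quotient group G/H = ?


|⟨47⟩| = n / gcd(47, 75) = 75 / 1 = 75
H is normal (ℤ_75 is abelian).
|G/H| = |G| / |H| = 75 / 75 = 1

|G/H| = 1


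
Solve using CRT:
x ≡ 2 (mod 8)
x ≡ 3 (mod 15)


m₁ = 8, m₂ = 15, gcd = 1, so CRT applies. M = m₁·m₂ = 120
Let M₁ = M/m₁ = 15, M₂ = M/m₂ = 8
Find y₁ ≡ M₁⁻¹ (mod m₁): 15⁻¹ ≡ 7 (mod 8)
Find y₂ ≡ M₂⁻¹ (mod m₂): 8⁻¹ ≡ 2 (mod 15)
x = a₁·M₁·y₁ + a₂·M₂·y₂ = 2·15·7 + 3·8·2 = 258
Reduce mod 120: x ≡ 18
Check: 18 mod 8 = 2 ✓, 18 mod 15 = 3 ✓

x ≡ 18 (mod 120)


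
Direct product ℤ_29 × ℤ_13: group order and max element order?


|ℤ_29 × ℤ_13| = 29 × 13 = 377
Max element order = lcm(29,13) = 377
Cyclic? Yes (gcd=1)

|ℤ_29×ℤ_13| = 377, max element order = 377


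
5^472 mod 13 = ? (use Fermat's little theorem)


Fermat's little theorem: if p is prime and gcd(a,p)=1, then a^(p-1) ≡ 1 (mod p)
p = 13 is prime, gcd(5,13) = 1
Reduce exponent: 472 mod 12 = 4
So 5^472 ≡ 5^4 (mod 13)
5^4 mod 13 = 1

5^472 ≡ 1 (mod 13)


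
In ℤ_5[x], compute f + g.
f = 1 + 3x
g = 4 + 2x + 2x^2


Add coefficients mod 5:
x^0: 1 + 4 = 0 (mod 5)
x^1: 3 + 2 = 0 (mod 5)
x^2: 0 + 2 = 2 (mod 5)
Result: 2x^2

f + g = 2x^2


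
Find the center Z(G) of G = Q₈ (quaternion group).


Z(G) = {g ∈ G | gx = xg for all x ∈ G}
In Q₈ = {±1, ±i, ±j, ±k}, only ±1 commute with every element

Z(Q₈ (quaternion group)) = {1, -1}


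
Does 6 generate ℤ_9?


g generates ℤ_n iff gcd(g, n) = 1
gcd(6, 9) = 3
Since gcd = 3 ≠ 1, ⟨6⟩ has order 3 < 9, so 6 is not a generator.

No, 6 does not generate ℤ_9


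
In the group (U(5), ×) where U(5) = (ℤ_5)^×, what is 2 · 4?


Operation: multiplication mod 5
2 · 4 = (a × b) mod 5 with a = 2, b = 4

2 · 4 = 3


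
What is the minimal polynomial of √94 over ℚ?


√94 satisfies x² - 94 = 0, irreducible over ℚ since 94 is squarefree

Minimal polynomial: x² - 94


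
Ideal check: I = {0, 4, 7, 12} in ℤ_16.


Check ideal conditions for I = {0, 4, 7, 12} in ℤ_16:
(1) I is an additive subgroup? No
(2) For r ∈ ℤ_16 and a ∈ I: r·a ∈ I? No  [counterexample: r=2, a=4, r·a mod 16 = 8 ∉ I]

No, I is not an ideal of ℤ_16


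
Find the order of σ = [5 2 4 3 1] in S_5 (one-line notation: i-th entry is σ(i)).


Cycle decomposition: (1 5) (3 4)
Cycle lengths: 2, 2
Order = lcm(2, 2) = 2

ord(σ) = 2


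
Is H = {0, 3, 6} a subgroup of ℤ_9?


Subgroup test for H = {0, 3, 6} in (ℤ_9, +):
(1) 0 ∈ H? Yes
(2) Closure: for all a,b ∈ H, (a+b) mod 9 ∈ H? Yes
(3) Inverses: for all a ∈ H, -a mod 9 ∈ H? Yes

Yes, H is a subgroup of ℤ_9


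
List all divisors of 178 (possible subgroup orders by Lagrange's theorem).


Lagrange's theorem: |H| divides |G|
|G| = 178
Divisors of 178: 1, 2, 89, 178

Possible subgroup orders: {1, 2, 89, 178}


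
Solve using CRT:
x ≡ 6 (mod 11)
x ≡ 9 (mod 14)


m₁ = 11, m₂ = 14, gcd = 1, so CRT applies. M = m₁·m₂ = 154
Let M₁ = M/m₁ = 14, M₂ = M/m₂ = 11
Find y₁ ≡ M₁⁻¹ (mod m₁): 14⁻¹ ≡ 4 (mod 11)
Find y₂ ≡ M₂⁻¹ (mod m₂): 11⁻¹ ≡ 9 (mod 14)
x = a₁·M₁·y₁ + a₂·M₂·y₂ = 6·14·4 + 9·11·9 = 1227
Reduce mod 154: x ≡ 149
Check: 149 mod 11 = 6 ✓, 149 mod 14 = 9 ✓

x ≡ 149 (mod 154)


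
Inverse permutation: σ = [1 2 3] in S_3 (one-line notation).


To find σ⁻¹, swap domain and range:
σ(1) = 1 → σ⁻¹(1) = 1
σ(2) = 2 → σ⁻¹(2) = 2
σ(3) = 3 → σ⁻¹(3) = 3

σ⁻¹ = [1 2 3]


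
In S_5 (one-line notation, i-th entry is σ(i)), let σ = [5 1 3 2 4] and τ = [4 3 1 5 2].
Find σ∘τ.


σ∘τ: apply τ first, then σ
1 →τ 4 →σ 2
2 →τ 3 →σ 3
3 →τ 1 →σ 5
4 →τ 5 →σ 4
5 →τ 2 →σ 1

σ∘τ = [2 3 5 4 1]


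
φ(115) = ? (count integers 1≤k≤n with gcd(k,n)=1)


Factor n: 115 = 5 × 23
φ(n) = n · ∏(1 - 1/p) over distinct primes p | n
φ(115) = 115 · (1 - 1/5) · (1 - 1/23) = 88

φ(115) = 88


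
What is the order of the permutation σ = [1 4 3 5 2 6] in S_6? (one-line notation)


Cycle decomposition: (2 4 5)
Cycle lengths: 3
Order = lcm(3) = 3

ord(σ) = 3


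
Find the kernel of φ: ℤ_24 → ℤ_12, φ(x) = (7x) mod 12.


Kernel = preimage of identity
ker(φ) = {x ∈ ℤ_24 : 7x ≡ 0 (mod 12)}. Since 12 | 24, φ is well-defined. The kernel is the cyclic subgroup ⟨12⟩ of ℤ_24 (order 2), i.e. {0, 12}

ker(φ) = {0, 12}


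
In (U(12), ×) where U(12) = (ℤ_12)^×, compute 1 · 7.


Operation: multiplication mod 12
1 · 7 = (a × b) mod 12 with a = 1, b = 7

1 · 7 = 7


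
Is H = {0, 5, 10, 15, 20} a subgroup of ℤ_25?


Subgroup test for H = {0, 5, 10, 15, 20} in (ℤ_25, +):
(1) 0 ∈ H? Yes
(2) Closure: for all a,b ∈ H, (a+b) mod 25 ∈ H? Yes
(3) Inverses: for all a ∈ H, -a mod 25 ∈ H? Yes

Yes, H is a subgroup of ℤ_25


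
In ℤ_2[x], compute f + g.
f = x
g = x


Add coefficients mod 2:
x^0: 0 + 0 = 0 (mod 2)
x^1: 1 + 1 = 0 (mod 2)
Result: 0

f + g = 0


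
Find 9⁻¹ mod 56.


Use the extended Euclidean algorithm to write 1 = 9·s + 56·t; then s mod 56 is the inverse.
Euclidean algorithm:
  9 = 0·56 + 9
  56 = 6·9 + 2
  9 = 4·2 + 1
  2 = 2·1 + 0
gcd(9,56) = 1
Back-substitution gives: 9·(25) + 56·(-4) = 1
So 9⁻¹ ≡ 25 ≡ 25 (mod 56)
Check: 9 × 25 = 225 ≡ 1 (mod 56) ✓

9⁻¹ ≡ 25 (mod 56)


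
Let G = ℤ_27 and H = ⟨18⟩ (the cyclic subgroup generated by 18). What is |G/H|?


|⟨18⟩| = n / gcd(18, 27) = 27 / 9 = 3
H is normal (ℤ_27 is abelian).
|G/H| = |G| / |H| = 27 / 3 = 9

|G/H| = 9


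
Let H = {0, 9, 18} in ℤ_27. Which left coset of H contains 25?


25 + H = {25 + h (mod 27) : h ∈ H}
25+0=25, 25+9=7, 25+18=16
25 + H = {7, 16, 25} = 7 + H

25 + H = {7, 16, 25}


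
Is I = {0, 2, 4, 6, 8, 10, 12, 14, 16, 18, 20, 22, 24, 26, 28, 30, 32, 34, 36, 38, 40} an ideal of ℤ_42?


Check ideal conditions for I = {0, 2, 4, 6, 8, 10, 12, 14, 16, 18, 20, 22, 24, 26, 28, 30, 32, 34, 36, 38, 40} in ℤ_42:
(1) I is an additive subgroup? Yes
(2) For r ∈ ℤ_42 and a ∈ I: r·a ∈ I? Yes

Yes, I is an ideal of ℤ_42


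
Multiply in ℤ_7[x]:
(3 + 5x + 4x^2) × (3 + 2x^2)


Expand and collect like terms; reduce coefficients mod 7:
x^0: 3·3 = 9 ≡ 2 (mod 7)
x^1: 3·0 + 5·3 = 15 ≡ 1 (mod 7)
x^2: 3·2 + 5·0 + 4·3 = 18 ≡ 4 (mod 7)
x^3: 5·2 + 4·0 = 10 ≡ 3 (mod 7)
x^4: 4·2 = 8 ≡ 1 (mod 7)
Result: 2 + x + 4x^2 + 3x^3 + x^4

f · g = 2 + x + 4x^2 + 3x^3 + x^4


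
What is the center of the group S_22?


Z(G) = {g ∈ G | gx = xg for all x ∈ G}
S_n is non-abelian for n ≥ 3; Z(S_22) is trivial

Z(S_22) = {e}


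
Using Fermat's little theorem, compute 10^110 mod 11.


Fermat's little theorem: if p is prime and gcd(a,p)=1, then a^(p-1) ≡ 1 (mod p)
p = 11 is prime, gcd(10,11) = 1
Reduce exponent: 110 mod 10 = 0
So 10^110 ≡ 10^0 (mod 11)
10^0 = 1

10^110 ≡ 1 (mod 11)


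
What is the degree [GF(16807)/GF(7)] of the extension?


GF(16807) = GF(7^5), so the extension degree is 5

[GF(16807)/GF(7)] = 5


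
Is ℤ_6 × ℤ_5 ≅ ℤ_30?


Comparing ℤ_6 × ℤ_5 and ℤ_30:
gcd(6,5) = 1, so ℤ_6 × ℤ_5 ≅ ℤ_30 (CRT)

Yes, ℤ_6 × ℤ_5 ≅ ℤ_30


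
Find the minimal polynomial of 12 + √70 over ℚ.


Let α = 12 + √70. Then α - 12 = √70, so (α - 12)² = 70, giving α² - 24α + 74 = 0. Degree 2 and α ∉ ℚ, so this is the minimal polynomial.

Minimal polynomial: x² - 24x + 74


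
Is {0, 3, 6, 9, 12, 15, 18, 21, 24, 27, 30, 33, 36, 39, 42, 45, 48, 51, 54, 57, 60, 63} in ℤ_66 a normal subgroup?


H = {0, 3, 6, 9, 12, 15, 18, 21, 24, 27, 30, 33, 36, 39, 42, 45, 48, 51, 54, 57, 60, 63} in ℤ_66
ℤ_66 is abelian; every subgroup of an abelian group is normal

Yes, normal subgroup


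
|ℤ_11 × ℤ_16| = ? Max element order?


|ℤ_11 × ℤ_16| = 11 × 16 = 176
Max element order = lcm(11,16) = 176
Cyclic? Yes (gcd=1)

|ℤ_11×ℤ_16| = 176, max element order = 176


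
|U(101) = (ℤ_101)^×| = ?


U(n) is the group of units mod n; |U(n)| = φ(n)
|U(101)| = φ(101) = 100

|U(101) = (ℤ_101)^×| = 100


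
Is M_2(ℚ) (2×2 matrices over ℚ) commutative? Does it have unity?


Matrix multiplication is non-commutative for n ≥ 2; the identity matrix I is the unity; singular matrices give zero divisors, so not an integral domain
Commutative: No
Integral domain: No
Has unity: Yes

M_2(ℚ) (2×2 matrices over ℚ): Commutative=No, Unity=Yes


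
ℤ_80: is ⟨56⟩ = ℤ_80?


g generates ℤ_n iff gcd(g, n) = 1
gcd(56, 80) = 8
Since gcd = 8 ≠ 1, ⟨56⟩ has order 10 < 80, so 56 is not a generator.

No, 56 does not generate ℤ_80


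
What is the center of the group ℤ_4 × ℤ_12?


Z(G) = {g ∈ G | gx = xg for all x ∈ G}
Direct product of abelian groups is abelian, so Z(G) = G

Z(ℤ_4 × ℤ_12) = ℤ_4 × ℤ_12


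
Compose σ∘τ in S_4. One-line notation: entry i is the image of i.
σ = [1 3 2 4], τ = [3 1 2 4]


σ∘τ: apply τ first, then σ
1 →τ 3 →σ 2
2 →τ 1 →σ 1
3 →τ 2 →σ 3
4 →τ 4 →σ 4

σ∘τ = [2 1 3 4]


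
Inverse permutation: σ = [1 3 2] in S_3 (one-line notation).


To find σ⁻¹, swap domain and range:
σ(1) = 1 → σ⁻¹(1) = 1
σ(2) = 3 → σ⁻¹(3) = 2
σ(3) = 2 → σ⁻¹(2) = 3

σ⁻¹ = [1 3 2]


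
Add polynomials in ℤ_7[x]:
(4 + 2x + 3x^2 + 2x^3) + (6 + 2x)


Add coefficients mod 7:
x^0: 4 + 6 = 3 (mod 7)
x^1: 2 + 2 = 4 (mod 7)
x^2: 3 + 0 = 3 (mod 7)
x^3: 2 + 0 = 2 (mod 7)
Result: 3 + 4x + 3x^2 + 2x^3

f + g = 3 + 4x + 3x^2 + 2x^3


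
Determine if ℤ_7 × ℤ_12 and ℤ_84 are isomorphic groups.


Comparing ℤ_7 × ℤ_12 and ℤ_84:
gcd(7,12) = 1, so ℤ_7 × ℤ_12 ≅ ℤ_84 (CRT)

Yes, ℤ_7 × ℤ_12 ≅ ℤ_84


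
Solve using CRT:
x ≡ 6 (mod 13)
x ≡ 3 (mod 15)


m₁ = 13, m₂ = 15, gcd = 1, so CRT applies. M = m₁·m₂ = 195
Let M₁ = M/m₁ = 15, M₂ = M/m₂ = 13
Find y₁ ≡ M₁⁻¹ (mod m₁): 15⁻¹ ≡ 7 (mod 13)
Find y₂ ≡ M₂⁻¹ (mod m₂): 13⁻¹ ≡ 7 (mod 15)
x = a₁·M₁·y₁ + a₂·M₂·y₂ = 6·15·7 + 3·13·7 = 903
Reduce mod 195: x ≡ 123
Check: 123 mod 13 = 6 ✓, 123 mod 15 = 3 ✓

x ≡ 123 (mod 195)


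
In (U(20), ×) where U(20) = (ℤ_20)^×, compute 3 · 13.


Operation: multiplication mod 20
3 · 13 = (a × b) mod 20 with a = 3, b = 13

3 · 13 = 19


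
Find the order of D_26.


|D_n| = 2n (n rotations and n reflections)
|D_26| = 2×26 = 52

|D_26| = 52


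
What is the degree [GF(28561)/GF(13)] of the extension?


GF(28561) = GF(13^4), so the extension degree is 4

[GF(28561)/GF(13)] = 4


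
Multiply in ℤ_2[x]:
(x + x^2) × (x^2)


Expand and collect like terms; reduce coefficients mod 2:
x^0: 0·0 = 0 ≡ 0 (mod 2)
x^1: 0·0 + 1·0 = 0 ≡ 0 (mod 2)
x^2: 0·1 + 1·0 + 1·0 = 0 ≡ 0 (mod 2)
x^3: 1·1 + 1·0 = 1 ≡ 1 (mod 2)
x^4: 1·1 = 1 ≡ 1 (mod 2)
Result: x^3 + x^4

f · g = x^3 + x^4


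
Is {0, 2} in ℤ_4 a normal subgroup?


H = {0, 2} in ℤ_4
ℤ_4 is abelian; every subgroup of an abelian group is normal

Yes, normal subgroup


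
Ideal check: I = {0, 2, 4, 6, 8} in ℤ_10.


Check ideal conditions for I = {0, 2, 4, 6, 8} in ℤ_10:
(1) I is an additive subgroup? Yes
(2) For r ∈ ℤ_10 and a ∈ I: r·a ∈ I? Yes

Yes, I is an ideal of ℤ_10


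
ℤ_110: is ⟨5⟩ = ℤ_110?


g generates ℤ_n iff gcd(g, n) = 1
gcd(5, 110) = 5
Since gcd = 5 ≠ 1, ⟨5⟩ has order 22 < 110, so 5 is not a generator.

No, 5 does not generate ℤ_110


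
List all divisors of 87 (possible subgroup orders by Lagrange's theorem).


Lagrange's theorem: |H| divides |G|
|G| = 87
Divisors of 87: 1, 3, 29, 87

Possible subgroup orders: {1, 3, 29, 87}


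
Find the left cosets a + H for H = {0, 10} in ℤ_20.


H = {0, 10}, |H| = 2
Number of cosets = |G|/|H| = 20/2 = 10
0 + H = {0, 10}
1 + H = {1, 11}
2 + H = {2, 12}
3 + H = {3, 13}
4 + H = {4, 14}
5 + H = {5, 15}
6 + H = {6, 16}
7 + H = {7, 17}
8 + H = {8, 18}
9 + H = {9, 19}

Cosets: 0+H={0,10}; 1+H={1,11}; 2+H={2,12}; 3+H={3,13}; 4+H={4,14}; 5+H={5,15}; 6+H={6,16}; 7+H={7,17}; 8+H={8,18}; 9+H={9,19}


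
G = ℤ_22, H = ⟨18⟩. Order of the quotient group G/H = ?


|⟨18⟩| = n / gcd(18, 22) = 22 / 2 = 11
H is normal (ℤ_22 is abelian).
|G/H| = |G| / |H| = 22 / 11 = 2

|G/H| = 2


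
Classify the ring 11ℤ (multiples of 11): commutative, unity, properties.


11ℤ is a commutative ring under +,× but has no multiplicative identity (1 ∉ 11ℤ); it has no zero divisors, but without unity it is not an integral domain
Commutative: Yes
Integral domain: No
Has unity: No

11ℤ (multiples of 11): Commutative=Yes, Unity=No


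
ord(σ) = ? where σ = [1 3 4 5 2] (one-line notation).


Cycle decomposition: (2 3 4 5)
Cycle lengths: 4
Order = lcm(4) = 4

ord(σ) = 4


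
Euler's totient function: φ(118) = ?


Factor n: 118 = 2 × 59
φ(n) = n · ∏(1 - 1/p) over distinct primes p | n
φ(118) = 118 · (1 - 1/2) · (1 - 1/59) = 58

φ(118) = 58


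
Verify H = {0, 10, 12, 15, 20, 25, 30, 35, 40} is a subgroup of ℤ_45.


Subgroup test for H = {0, 10, 12, 15, 20, 25, 30, 35, 40} in (ℤ_45, +):
(1) 0 ∈ H? Yes
(2) Closure: for all a,b ∈ H, (a+b) mod 45 ∈ H? No  [counterexample: 10 + 12 = 22 ∉ H]
(3) Inverses: for all a ∈ H, -a mod 45 ∈ H? No

No, H is not a subgroup of ℤ_45


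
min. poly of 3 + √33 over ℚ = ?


Let α = 3 + √33. Then α - 3 = √33, so (α - 3)² = 33, giving α² - 6α - 24 = 0. Degree 2 and α ∉ ℚ, so this is the minimal polynomial.

Minimal polynomial: x² - 6x - 24


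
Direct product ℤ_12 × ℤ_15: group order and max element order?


|ℤ_12 × ℤ_15| = 12 × 15 = 180
Max element order = lcm(12,15) = 60
Cyclic? No (gcd=3)

|ℤ_12×ℤ_15| = 180, max element order = 60


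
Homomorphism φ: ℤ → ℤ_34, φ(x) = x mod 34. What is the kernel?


Kernel = preimage of identity
ker(φ) = {x ∈ ℤ : x ≡ 0 (mod 34)} = 34ℤ = {0, ±34, ±68, ...}

ker(φ) = 34ℤ


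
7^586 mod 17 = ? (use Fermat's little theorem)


Fermat's little theorem: if p is prime and gcd(a,p)=1, then a^(p-1) ≡ 1 (mod p)
p = 17 is prime, gcd(7,17) = 1
Reduce exponent: 586 mod 16 = 10
So 7^586 ≡ 7^10 (mod 17)
7^10 mod 17 = 2

7^586 ≡ 2 (mod 17)


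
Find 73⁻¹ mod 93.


Use the extended Euclidean algorithm to write 1 = 73·s + 93·t; then s mod 93 is the inverse.
Euclidean algorithm:
  73 = 0·93 + 73
  93 = 1·73 + 20
  73 = 3·20 + 13
  20 = 1·13 + 7
  13 = 1·7 + 6
  7 = 1·6 + 1
  6 = 6·1 + 0
gcd(73,93) = 1
Back-substitution gives: 73·(-14) + 93·(11) = 1
So 73⁻¹ ≡ -14 ≡ 79 (mod 93)
Check: 73 × 79 = 5767 ≡ 1 (mod 93) ✓

73⁻¹ ≡ 79 (mod 93)


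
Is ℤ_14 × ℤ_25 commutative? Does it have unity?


Direct product ring; commutative with unity (1,1); but (1,0)·(0,1) = (0,0) gives zero divisors, so not an integral domain
Commutative: Yes
Integral domain: No
Has unity: Yes

ℤ_14 × ℤ_25: Commutative=Yes, Unity=Yes


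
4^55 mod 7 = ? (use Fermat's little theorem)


Fermat's little theorem: if p is prime and gcd(a,p)=1, then a^(p-1) ≡ 1 (mod p)
p = 7 is prime, gcd(4,7) = 1
Reduce exponent: 55 mod 6 = 1
So 4^55 ≡ 4^1 (mod 7)
4^1 mod 7 = 4

4^55 ≡ 4 (mod 7)


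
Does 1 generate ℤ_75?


g generates ℤ_n iff gcd(g, n) = 1
gcd(1, 75) = 1
Since gcd = 1, 1 is a generator.

Yes, 1 generates ℤ_75


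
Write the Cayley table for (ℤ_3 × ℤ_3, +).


Elements: {(0,0), (0,1), (0,2), (1,0), (1,1), (1,2), (2,0), (2,1), (2,2)}
Operation: componentwise addition mod (3, 3)
Entry (a, b) = ((a₁+b₁) mod 3, (a₂+b₂) mod 3)

Cayley table:
      | (0,0) | (0,1) | (0,2) | (1,0) | (1,1) | (1,2) | (2,0) | (2,1) | (2,2)
(0,0) | (0,0) | (0,1) | (0,2) | (1,0) | (1,1) | (1,2) | (2,0) | (2,1) | (2,2)
(0,1) | (0,1) | (0,2) | (0,0) | (1,1) | (1,2) | (1,0) | (2,1) | (2,2) | (2,0)
(0,2) | (0,2) | (0,0) | (0,1) | (1,2) | (1,0) | (1,1) | (2,2) | (2,0) | (2,1)
(1,0) | (1,0) | (1,1) | (1,2) | (2,0) | (2,1) | (2,2) | (0,0) | (0,1) | (0,2)
(1,1) | (1,1) | (1,2) | (1,0) | (2,1) | (2,2) | (2,0) | (0,1) | (0,2) | (0,0)
(1,2) | (1,2) | (1,0) | (1,1) | (2,2) | (2,0) | (2,1) | (0,2) | (0,0) | (0,1)
(2,0) | (2,0) | (2,1) | (2,2) | (0,0) | (0,1) | (0,2) | (1,0) | (1,1) | (1,2)
(2,1) | (2,1) | (2,2) | (2,0) | (0,1) | (0,2) | (0,0) | (1,1) | (1,2) | (1,0)
(2,2) | (2,2) | (2,0) | (2,1) | (0,2) | (0,0) | (0,1) | (1,2) | (1,0) | (1,1)


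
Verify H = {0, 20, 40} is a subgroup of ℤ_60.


Subgroup test for H = {0, 20, 40} in (ℤ_60, +):
(1) 0 ∈ H? Yes
(2) Closure: for all a,b ∈ H, (a+b) mod 60 ∈ H? Yes
(3) Inverses: for all a ∈ H, -a mod 60 ∈ H? Yes

Yes, H is a subgroup of ℤ_60


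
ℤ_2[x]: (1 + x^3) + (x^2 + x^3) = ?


Add coefficients mod 2:
x^0: 1 + 0 = 1 (mod 2)
x^1: 0 + 0 = 0 (mod 2)
x^2: 0 + 1 = 1 (mod 2)
x^3: 1 + 1 = 0 (mod 2)
Result: 1 + x^2

f + g = 1 + x^2


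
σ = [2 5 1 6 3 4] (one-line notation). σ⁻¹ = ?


To find σ⁻¹, swap domain and range:
σ(1) = 2 → σ⁻¹(2) = 1
σ(2) = 5 → σ⁻¹(5) = 2
σ(3) = 1 → σ⁻¹(1) = 3
σ(4) = 6 → σ⁻¹(6) = 4
σ(5) = 3 → σ⁻¹(3) = 5
σ(6) = 4 → σ⁻¹(4) = 6

σ⁻¹ = [3 1 5 6 2 4]


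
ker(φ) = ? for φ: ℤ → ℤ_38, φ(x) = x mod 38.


Kernel = preimage of identity
ker(φ) = {x ∈ ℤ : x ≡ 0 (mod 38)} = 38ℤ = {0, ±38, ±76, ...}

ker(φ) = 38ℤ


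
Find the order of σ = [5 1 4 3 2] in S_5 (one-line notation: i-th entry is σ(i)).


Cycle decomposition: (1 5 2) (3 4)
Cycle lengths: 3, 2
Order = lcm(3, 2) = 6

ord(σ) = 6


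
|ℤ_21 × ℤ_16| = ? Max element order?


|ℤ_21 × ℤ_16| = 21 × 16 = 336
Max element order = lcm(21,16) = 336
Cyclic? Yes (gcd=1)

|ℤ_21×ℤ_16| = 336, max element order = 336


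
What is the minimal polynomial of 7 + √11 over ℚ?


Let α = 7 + √11. Then α - 7 = √11, so (α - 7)² = 11, giving α² - 14α + 38 = 0. Degree 2 and α ∉ ℚ, so this is the minimal polynomial.

Minimal polynomial: x² - 14x + 38


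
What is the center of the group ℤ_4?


Z(G) = {g ∈ G | gx = xg for all x ∈ G}
ℤ_4 is abelian, so Z(G) = G

Z(ℤ_4) = ℤ_4


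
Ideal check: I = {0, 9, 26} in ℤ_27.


Check ideal conditions for I = {0, 9, 26} in ℤ_27:
(1) I is an additive subgroup? No
(2) For r ∈ ℤ_27 and a ∈ I: r·a ∈ I? No  [counterexample: r=2, a=9, r·a mod 27 = 18 ∉ I]

No, I is not an ideal of ℤ_27


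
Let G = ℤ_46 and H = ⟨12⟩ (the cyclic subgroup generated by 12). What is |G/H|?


|⟨12⟩| = n / gcd(12, 46) = 46 / 2 = 23
H is normal (ℤ_46 is abelian).
|G/H| = |G| / |H| = 46 / 23 = 2

|G/H| = 2


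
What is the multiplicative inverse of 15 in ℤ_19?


Use the extended Euclidean algorithm to write 1 = 15·s + 19·t; then s mod 19 is the inverse.
Euclidean algorithm:
  15 = 0·19 + 15
  19 = 1·15 + 4
  15 = 3·4 + 3
  4 = 1·3 + 1
  3 = 3·1 + 0
gcd(15,19) = 1
Back-substitution gives: 15·(-5) + 19·(4) = 1
So 15⁻¹ ≡ -5 ≡ 14 (mod 19)
Check: 15 × 14 = 210 ≡ 1 (mod 19) ✓

15⁻¹ ≡ 14 (mod 19)


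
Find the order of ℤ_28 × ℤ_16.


|A × B| = |A| · |B|
|ℤ_28 × ℤ_16| = 28 × 16 = 448

|ℤ_28 × ℤ_16| = 448


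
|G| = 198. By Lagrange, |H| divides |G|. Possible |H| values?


Lagrange's theorem: |H| divides |G|
|G| = 198
Divisors of 198: 1, 2, 3, 6, 9, 11, 18, 22, 33, 66, 99, 198

Possible subgroup orders: {1, 2, 3, 6, 9, 11, 18, 22, 33, 66, 99, 198}


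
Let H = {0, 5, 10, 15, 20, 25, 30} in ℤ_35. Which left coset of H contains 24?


24 + H = {24 + h (mod 35) : h ∈ H}
24+0=24, 24+5=29, 24+10=34, 24+15=4, 24+20=9, 24+25=14, 24+30=19
24 + H = {4, 9, 14, 19, 24, 29, 34} = 4 + H

24 + H = {4, 9, 14, 19, 24, 29, 34}


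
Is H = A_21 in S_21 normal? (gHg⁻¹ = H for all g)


H = A_21 in S_21
A_21 has index 2 in S_21, and every subgroup of index 2 is normal

Yes, normal subgroup


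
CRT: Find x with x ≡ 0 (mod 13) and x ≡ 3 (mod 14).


m₁ = 13, m₂ = 14, gcd = 1, so CRT applies. M = m₁·m₂ = 182
Let M₁ = M/m₁ = 14, M₂ = M/m₂ = 13
Find y₁ ≡ M₁⁻¹ (mod m₁): 14⁻¹ ≡ 1 (mod 13)
Find y₂ ≡ M₂⁻¹ (mod m₂): 13⁻¹ ≡ 13 (mod 14)
x = a₁·M₁·y₁ + a₂·M₂·y₂ = 0·14·1 + 3·13·13 = 507
Reduce mod 182: x ≡ 143
Check: 143 mod 13 = 0 ✓, 143 mod 14 = 3 ✓

x ≡ 143 (mod 182)


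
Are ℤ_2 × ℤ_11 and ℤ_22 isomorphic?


Comparing ℤ_2 × ℤ_11 and ℤ_22:
gcd(2,11) = 1, so ℤ_2 × ℤ_11 ≅ ℤ_22 (CRT)

Yes, ℤ_2 × ℤ_11 ≅ ℤ_22


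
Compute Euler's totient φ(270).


Factor n: 270 = 2 × 3^3 × 5
φ(n) = n · ∏(1 - 1/p) over distinct primes p | n
φ(270) = 270 · (1 - 1/2) · (1 - 1/3) · (1 - 1/5) = 72

φ(270) = 72


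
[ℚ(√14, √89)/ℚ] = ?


[ℚ(√14,√89):ℚ] = [ℚ(√14,√89):ℚ(√14)]·[ℚ(√14):ℚ] = 2·2 = 4

[ℚ(√14, √89)/ℚ] = 4


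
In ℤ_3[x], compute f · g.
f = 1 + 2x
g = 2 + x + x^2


Expand and collect like terms; reduce coefficients mod 3:
x^0: 1·2 = 2 ≡ 2 (mod 3)
x^1: 1·1 + 2·2 = 5 ≡ 2 (mod 3)
x^2: 1·1 + 2·1 = 3 ≡ 0 (mod 3)
x^3: 2·1 = 2 ≡ 2 (mod 3)
Result: 2 + 2x + 2x^3

f · g = 2 + 2x + 2x^3


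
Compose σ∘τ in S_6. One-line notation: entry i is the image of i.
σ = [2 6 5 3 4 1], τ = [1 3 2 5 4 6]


σ∘τ: apply τ first, then σ
1 →τ 1 →σ 2
2 →τ 3 →σ 5
3 →τ 2 →σ 6
4 →τ 5 →σ 4
5 →τ 4 →σ 3
6 →τ 6 →σ 1

σ∘τ = [2 5 6 4 3 1]


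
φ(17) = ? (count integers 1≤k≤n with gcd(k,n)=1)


φ(n) = count of k ∈ {1,...,n} with gcd(k,n)=1
Coprimes to 17: {1, 2, 3, 4, 5, 6, 7, 8, 9, 10, 11, 12, 13, 14, 15, 16}
Count: 16

φ(17) = 16


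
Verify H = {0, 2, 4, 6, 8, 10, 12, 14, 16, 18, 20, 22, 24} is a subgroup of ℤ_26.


Subgroup test for H = {0, 2, 4, 6, 8, 10, 12, 14, 16, 18, 20, 22, 24} in (ℤ_26, +):
(1) 0 ∈ H? Yes
(2) Closure: for all a,b ∈ H, (a+b) mod 26 ∈ H? Yes
(3) Inverses: for all a ∈ H, -a mod 26 ∈ H? Yes

Yes, H is a subgroup of ℤ_26


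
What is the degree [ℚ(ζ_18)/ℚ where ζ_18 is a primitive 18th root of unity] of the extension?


[ℚ(ζ_n):ℚ] = deg Φ_n(x) = φ(n). Here φ(18) = 6

[ℚ(ζ_18)/ℚ where ζ_18 is a primitive 18th root of unity] = 6


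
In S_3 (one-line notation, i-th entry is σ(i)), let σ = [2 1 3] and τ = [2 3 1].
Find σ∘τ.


σ∘τ: apply τ first, then σ
1 →τ 2 →σ 1
2 →τ 3 →σ 3
3 →τ 1 →σ 2

σ∘τ = [1 3 2]


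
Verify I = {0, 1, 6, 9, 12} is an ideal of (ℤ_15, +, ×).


Check ideal conditions for I = {0, 1, 6, 9, 12} in ℤ_15:
(1) I is an additive subgroup? No
(2) For r ∈ ℤ_15 and a ∈ I: r·a ∈ I? No  [counterexample: r=2, a=1, r·a mod 15 = 2 ∉ I]

No, I is not an ideal of ℤ_15


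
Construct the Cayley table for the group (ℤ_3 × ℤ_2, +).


Elements: {(0,0), (0,1), (1,0), (1,1), (2,0), (2,1)}
Operation: componentwise addition mod (3, 2)
Entry (a, b) = ((a₁+b₁) mod 3, (a₂+b₂) mod 2)

Cayley table:
      | (0,0) | (0,1) | (1,0) | (1,1) | (2,0) | (2,1)
(0,0) | (0,0) | (0,1) | (1,0) | (1,1) | (2,0) | (2,1)
(0,1) | (0,1) | (0,0) | (1,1) | (1,0) | (2,1) | (2,0)
(1,0) | (1,0) | (1,1) | (2,0) | (2,1) | (0,0) | (0,1)
(1,1) | (1,1) | (1,0) | (2,1) | (2,0) | (0,1) | (0,0)
(2,0) | (2,0) | (2,1) | (0,0) | (0,1) | (1,0) | (1,1)
(2,1) | (2,1) | (2,0) | (0,1) | (0,0) | (1,1) | (1,0)


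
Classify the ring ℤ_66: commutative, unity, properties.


ℤ_66 is a commutative ring with unity 1; 66 = 2×33 is composite, so 2·33 ≡ 0 gives zero divisors (not an integral domain)
Commutative: Yes
Integral domain: No
Has unity: Yes

ℤ_66: Commutative=Yes, Unity=Yes


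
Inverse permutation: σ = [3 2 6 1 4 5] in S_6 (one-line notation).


To find σ⁻¹, swap domain and range:
σ(1) = 3 → σ⁻¹(3) = 1
σ(2) = 2 → σ⁻¹(2) = 2
σ(3) = 6 → σ⁻¹(6) = 3
σ(4) = 1 → σ⁻¹(1) = 4
σ(5) = 4 → σ⁻¹(4) = 5
σ(6) = 5 → σ⁻¹(5) = 6

σ⁻¹ = [4 2 1 5 6 3]


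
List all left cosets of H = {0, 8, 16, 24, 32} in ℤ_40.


H = {0, 8, 16, 24, 32}, |H| = 5
Number of cosets = |G|/|H| = 40/5 = 8
0 + H = {0, 8, 16, 24, 32}
1 + H = {1, 9, 17, 25, 33}
2 + H = {2, 10, 18, 26, 34}
3 + H = {3, 11, 19, 27, 35}
4 + H = {4, 12, 20, 28, 36}
5 + H = {5, 13, 21, 29, 37}
6 + H = {6, 14, 22, 30, 38}
7 + H = {7, 15, 23, 31, 39}

Cosets: 0+H={0,8,16,24,32}; 1+H={1,9,17,25,33}; 2+H={2,10,18,26,34}; 3+H={3,11,19,27,35}; 4+H={4,12,20,28,36}; 5+H={5,13,21,29,37}; 6+H={6,14,22,30,38}; 7+H={7,15,23,31,39}


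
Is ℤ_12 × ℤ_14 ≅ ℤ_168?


Comparing ℤ_12 × ℤ_14 and ℤ_168:
gcd(12,14) = 2 ≠ 1. Max element order in ℤ_12×ℤ_14 is lcm(12,14) = 84 < 168, so it has no element of order 168

No, ℤ_12 × ℤ_14 ≇ ℤ_168


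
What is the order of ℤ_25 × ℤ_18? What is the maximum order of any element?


|ℤ_25 × ℤ_18| = 25 × 18 = 450
Max element order = lcm(25,18) = 450
Cyclic? Yes (gcd=1)

|ℤ_25×ℤ_18| = 450, max element order = 450


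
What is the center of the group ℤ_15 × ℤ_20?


Z(G) = {g ∈ G | gx = xg for all x ∈ G}
Direct product of abelian groups is abelian, so Z(G) = G

Z(ℤ_15 × ℤ_20) = ℤ_15 × ℤ_20


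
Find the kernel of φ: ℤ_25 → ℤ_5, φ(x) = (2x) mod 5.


Kernel = preimage of identity
ker(φ) = {x ∈ ℤ_25 : 2x ≡ 0 (mod 5)}. Since 5 | 25, φ is well-defined. The kernel is the cyclic subgroup ⟨5⟩ of ℤ_25 (order 5), i.e. {0, 5, 10, 15, 20}

ker(φ) = {0, 5, 10, 15, 20}


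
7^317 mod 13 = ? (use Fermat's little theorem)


Fermat's little theorem: if p is prime and gcd(a,p)=1, then a^(p-1) ≡ 1 (mod p)
p = 13 is prime, gcd(7,13) = 1
Reduce exponent: 317 mod 12 = 5
So 7^317 ≡ 7^5 (mod 13)
7^5 mod 13 = 11

7^317 ≡ 11 (mod 13)


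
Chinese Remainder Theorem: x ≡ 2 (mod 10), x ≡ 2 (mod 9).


m₁ = 10, m₂ = 9, gcd = 1, so CRT applies. M = m₁·m₂ = 90
Let M₁ = M/m₁ = 9, M₂ = M/m₂ = 10
Find y₁ ≡ M₁⁻¹ (mod m₁): 9⁻¹ ≡ 9 (mod 10)
Find y₂ ≡ M₂⁻¹ (mod m₂): 10⁻¹ ≡ 1 (mod 9)
x = a₁·M₁·y₁ + a₂·M₂·y₂ = 2·9·9 + 2·10·1 = 182
Reduce mod 90: x ≡ 2
Check: 2 mod 10 = 2 ✓, 2 mod 9 = 2 ✓

x ≡ 2 (mod 90)


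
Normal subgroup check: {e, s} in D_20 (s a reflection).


H = {e, s} in D_20 (s a reflection)
r·s·r⁻¹ = sr⁻² ≠ s for n ≥ 3, so {e, s} is not closed under conjugation

No, not a normal subgroup


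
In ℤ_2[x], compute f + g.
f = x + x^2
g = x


Add coefficients mod 2:
x^0: 0 + 0 = 0 (mod 2)
x^1: 1 + 1 = 0 (mod 2)
x^2: 1 + 0 = 1 (mod 2)
Result: x^2

f + g = x^2


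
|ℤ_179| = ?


ℤ_n has n elements.

|ℤ_179| = 179


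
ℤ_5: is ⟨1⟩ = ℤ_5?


g generates ℤ_n iff gcd(g, n) = 1
gcd(1, 5) = 1
Since gcd = 1, 1 is a generator.

Yes, 1 generates ℤ_5


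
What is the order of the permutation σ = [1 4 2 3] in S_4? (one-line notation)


Cycle decomposition: (2 4 3)
Cycle lengths: 3
Order = lcm(3) = 3

ord(σ) = 3


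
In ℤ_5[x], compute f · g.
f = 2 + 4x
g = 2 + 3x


Expand and collect like terms; reduce coefficients mod 5:
x^0: 2·2 = 4 ≡ 4 (mod 5)
x^1: 2·3 + 4·2 = 14 ≡ 4 (mod 5)
x^2: 4·3 = 12 ≡ 2 (mod 5)
Result: 4 + 4x + 2x^2

f · g = 4 + 4x + 2x^2


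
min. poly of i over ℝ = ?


i satisfies x² + 1 = 0, irreducible over ℝ

Minimal polynomial: x² + 1


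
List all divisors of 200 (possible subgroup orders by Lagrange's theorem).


Lagrange's theorem: |H| divides |G|
|G| = 200
Divisors of 200: 1, 2, 4, 5, 8, 10, 20, 25, 40, 50, 100, 200

Possible subgroup orders: {1, 2, 4, 5, 8, 10, 20, 25, 40, 50, 100, 200}


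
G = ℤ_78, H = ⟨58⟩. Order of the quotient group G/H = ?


|⟨58⟩| = n / gcd(58, 78) = 78 / 2 = 39
H is normal (ℤ_78 is abelian).
|G/H| = |G| / |H| = 78 / 39 = 2

|G/H| = 2


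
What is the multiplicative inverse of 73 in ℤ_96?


Use the extended Euclidean algorithm to write 1 = 73·s + 96·t; then s mod 96 is the inverse.
Euclidean algorithm:
  73 = 0·96 + 73
  96 = 1·73 + 23
  73 = 3·23 + 4
  23 = 5·4 + 3
  4 = 1·3 + 1
  3 = 3·1 + 0
gcd(73,96) = 1
Back-substitution gives: 73·(25) + 96·(-19) = 1
So 73⁻¹ ≡ 25 ≡ 25 (mod 96)
Check: 73 × 25 = 1825 ≡ 1 (mod 96) ✓

73⁻¹ ≡ 25 (mod 96)


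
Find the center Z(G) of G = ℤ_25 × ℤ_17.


Z(G) = {g ∈ G | gx = xg for all x ∈ G}
Direct product of abelian groups is abelian, so Z(G) = G

Z(ℤ_25 × ℤ_17) = ℤ_25 × ℤ_17


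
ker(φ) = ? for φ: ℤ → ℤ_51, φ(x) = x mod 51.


Kernel = preimage of identity
ker(φ) = {x ∈ ℤ : x ≡ 0 (mod 51)} = 51ℤ = {0, ±51, ±102, ...}

ker(φ) = 51ℤ


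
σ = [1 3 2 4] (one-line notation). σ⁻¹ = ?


To find σ⁻¹, swap domain and range:
σ(1) = 1 → σ⁻¹(1) = 1
σ(2) = 3 → σ⁻¹(3) = 2
σ(3) = 2 → σ⁻¹(2) = 3
σ(4) = 4 → σ⁻¹(4) = 4

σ⁻¹ = [1 3 2 4]


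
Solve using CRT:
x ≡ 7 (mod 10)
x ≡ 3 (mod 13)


m₁ = 10, m₂ = 13, gcd = 1, so CRT applies. M = m₁·m₂ = 130
Let M₁ = M/m₁ = 13, M₂ = M/m₂ = 10
Find y₁ ≡ M₁⁻¹ (mod m₁): 13⁻¹ ≡ 7 (mod 10)
Find y₂ ≡ M₂⁻¹ (mod m₂): 10⁻¹ ≡ 4 (mod 13)
x = a₁·M₁·y₁ + a₂·M₂·y₂ = 7·13·7 + 3·10·4 = 757
Reduce mod 130: x ≡ 107
Check: 107 mod 10 = 7 ✓, 107 mod 13 = 3 ✓

x ≡ 107 (mod 130)


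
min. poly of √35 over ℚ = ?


√35 satisfies x² - 35 = 0, irreducible over ℚ since 35 is squarefree

Minimal polynomial: x² - 35


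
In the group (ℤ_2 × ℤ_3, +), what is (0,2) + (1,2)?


Operation: componentwise addition mod (2, 3)
(0,2) + (1,2) = ((a₁+b₁) mod 2, (a₂+b₂) mod 3) with a = (0,2), b = (1,2)

(0,2) + (1,2) = (1,1)


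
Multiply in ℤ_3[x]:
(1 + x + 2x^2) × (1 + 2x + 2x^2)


Expand and collect like terms; reduce coefficients mod 3:
x^0: 1·1 = 1 ≡ 1 (mod 3)
x^1: 1·2 + 1·1 = 3 ≡ 0 (mod 3)
x^2: 1·2 + 1·2 + 2·1 = 6 ≡ 0 (mod 3)
x^3: 1·2 + 2·2 = 6 ≡ 0 (mod 3)
x^4: 2·2 = 4 ≡ 1 (mod 3)
Result: 1 + x^4

f · g = 1 + x^4


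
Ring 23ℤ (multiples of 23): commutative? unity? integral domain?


23ℤ is a commutative ring under +,× but has no multiplicative identity (1 ∉ 23ℤ); it has no zero divisors, but without unity it is not an integral domain
Commutative: Yes
Integral domain: No
Has unity: No

23ℤ (multiples of 23): Commutative=Yes, Unity=No


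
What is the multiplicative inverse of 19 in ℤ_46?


Use the extended Euclidean algorithm to write 1 = 19·s + 46·t; then s mod 46 is the inverse.
Euclidean algorithm:
  19 = 0·46 + 19
  46 = 2·19 + 8
  19 = 2·8 + 3
  8 = 2·3 + 2
  3 = 1·2 + 1
  2 = 2·1 + 0
gcd(19,46) = 1
Back-substitution gives: 19·(17) + 46·(-7) = 1
So 19⁻¹ ≡ 17 ≡ 17 (mod 46)
Check: 19 × 17 = 323 ≡ 1 (mod 46) ✓

19⁻¹ ≡ 17 (mod 46)


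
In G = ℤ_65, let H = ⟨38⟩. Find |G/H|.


|⟨38⟩| = n / gcd(38, 65) = 65 / 1 = 65
H is normal (ℤ_65 is abelian).
|G/H| = |G| / |H| = 65 / 65 = 1

|G/H| = 1


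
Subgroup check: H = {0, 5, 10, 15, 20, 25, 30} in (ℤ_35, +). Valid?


Subgroup test for H = {0, 5, 10, 15, 20, 25, 30} in (ℤ_35, +):
(1) 0 ∈ H? Yes
(2) Closure: for all a,b ∈ H, (a+b) mod 35 ∈ H? Yes
(3) Inverses: for all a ∈ H, -a mod 35 ∈ H? Yes

Yes, H is a subgroup of ℤ_35


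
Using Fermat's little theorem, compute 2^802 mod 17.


Fermat's little theorem: if p is prime and gcd(a,p)=1, then a^(p-1) ≡ 1 (mod p)
p = 17 is prime, gcd(2,17) = 1
Reduce exponent: 802 mod 16 = 2
So 2^802 ≡ 2^2 (mod 17)
2^2 mod 17 = 4

2^802 ≡ 4 (mod 17)


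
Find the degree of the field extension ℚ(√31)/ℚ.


√31 has minimal polynomial x² - 31 (irreducible over ℚ since 31 is squarefree)

[ℚ(√31)/ℚ] = 2


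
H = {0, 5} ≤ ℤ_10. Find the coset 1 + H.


1 + H = {1 + h (mod 10) : h ∈ H}
1+0=1, 1+5=6

1 + H = {1, 6}


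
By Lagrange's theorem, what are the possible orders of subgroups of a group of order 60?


Lagrange's theorem: |H| divides |G|
|G| = 60
Divisors of 60: 1, 2, 3, 4, 5, 6, 10, 12, 15, 20, 30, 60

Possible subgroup orders: {1, 2, 3, 4, 5, 6, 10, 12, 15, 20, 30, 60}


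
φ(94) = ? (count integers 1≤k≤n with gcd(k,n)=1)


Factor n: 94 = 2 × 47
φ(n) = n · ∏(1 - 1/p) over distinct primes p | n
φ(94) = 94 · (1 - 1/2) · (1 - 1/47) = 46

φ(94) = 46


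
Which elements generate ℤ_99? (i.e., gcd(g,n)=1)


g generates ℤ_n iff gcd(g,n) = 1
Prime factors of 99: 3, 11
Generators are g ∈ {1,...,98} not divisible by any of these primes.
Generators: {1, 2, 4, 5, 7, 8, 10, 13, 14, 16, 17, 19, 20, 23, 25, 26, 28, 29, 31, 32, 34, 35, 37, 38, 40, 41, 43, 46, 47, 49, 50, 52, 53, 56, 58, 59, 61, 62, 64, 65, 67, 68, 70, 71, 73, 74, 76, 79, 80, 82, 83, 85, 86, 89, 91, 92, 94, 95, 97, 98}
Number of generators = φ(99) = 60

Generators of ℤ_99 = {1, 2, 4, 5, 7, 8, 10, 13, 14, 16, 17, 19, 20, 23, 25, 26, 28, 29, 31, 32, 34, 35, 37, 38, 40, 41, 43, 46, 47, 49, 50, 52, 53, 56, 58, 59, 61, 62, 64, 65, 67, 68, 70, 71, 73, 74, 76, 79, 80, 82, 83, 85, 86, 89, 91, 92, 94, 95, 97, 98}


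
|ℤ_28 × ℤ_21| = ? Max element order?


|ℤ_28 × ℤ_21| = 28 × 21 = 588
Max element order = lcm(28,21) = 84
Cyclic? No (gcd=7)

|ℤ_28×ℤ_21| = 588, max element order = 84


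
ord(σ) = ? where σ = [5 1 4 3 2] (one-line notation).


Cycle decomposition: (1 5 2) (3 4)
Cycle lengths: 3, 2
Order = lcm(3, 2) = 6

ord(σ) = 6


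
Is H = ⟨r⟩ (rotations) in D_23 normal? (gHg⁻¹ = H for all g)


H = ⟨r⟩ (rotations) in D_23
The rotation subgroup ⟨r⟩ has index 2 in D_23, so it is normal

Yes, normal subgroup


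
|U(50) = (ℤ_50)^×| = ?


U(n) is the group of units mod n; |U(n)| = φ(n)
|U(50)| = φ(50) = 20

|U(50) = (ℤ_50)^×| = 20


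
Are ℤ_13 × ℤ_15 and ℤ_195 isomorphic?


Comparing ℤ_13 × ℤ_15 and ℤ_195:
gcd(13,15) = 1, so ℤ_13 × ℤ_15 ≅ ℤ_195 (CRT)

Yes, ℤ_13 × ℤ_15 ≅ ℤ_195


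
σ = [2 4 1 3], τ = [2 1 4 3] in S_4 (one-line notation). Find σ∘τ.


σ∘τ: apply τ first, then σ
1 →τ 2 →σ 4
2 →τ 1 →σ 2
3 →τ 4 →σ 3
4 →τ 3 →σ 1

σ∘τ = [4 2 3 1]


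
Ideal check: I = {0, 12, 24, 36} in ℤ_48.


Check ideal conditions for I = {0, 12, 24, 36} in ℤ_48:
(1) I is an additive subgroup? Yes
(2) For r ∈ ℤ_48 and a ∈ I: r·a ∈ I? Yes

Yes, I is an ideal of ℤ_48


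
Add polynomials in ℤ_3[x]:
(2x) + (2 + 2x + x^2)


Add coefficients mod 3:
x^0: 0 + 2 = 2 (mod 3)
x^1: 2 + 2 = 1 (mod 3)
x^2: 0 + 1 = 1 (mod 3)
Result: 2 + x + x^2

f + g = 2 + x + x^2


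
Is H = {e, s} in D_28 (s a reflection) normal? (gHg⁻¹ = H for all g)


H = {e, s} in D_28 (s a reflection)
r·s·r⁻¹ = sr⁻² ≠ s for n ≥ 3, so {e, s} is not closed under conjugation

No, not a normal subgroup


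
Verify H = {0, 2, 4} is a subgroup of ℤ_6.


Subgroup test for H = {0, 2, 4} in (ℤ_6, +):
(1) 0 ∈ H? Yes
(2) Closure: for all a,b ∈ H, (a+b) mod 6 ∈ H? Yes
(3) Inverses: for all a ∈ H, -a mod 6 ∈ H? Yes

Yes, H is a subgroup of ℤ_6


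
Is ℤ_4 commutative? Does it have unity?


ℤ_4 is a commutative ring with unity 1; 4 = 2×2 is composite, so 2·2 ≡ 0 gives zero divisors (not an integral domain)
Commutative: Yes
Integral domain: No
Has unity: Yes

ℤ_4: Commutative=Yes, Unity=Yes


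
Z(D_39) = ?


Z(G) = {g ∈ G | gx = xg for all x ∈ G}
For odd n, Z(D_n) = {e}: no nontrivial rotation commutes with all reflections

Z(D_39) = {e}


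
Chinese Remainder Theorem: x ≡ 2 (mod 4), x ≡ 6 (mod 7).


m₁ = 4, m₂ = 7, gcd = 1, so CRT applies. M = m₁·m₂ = 28
Let M₁ = M/m₁ = 7, M₂ = M/m₂ = 4
Find y₁ ≡ M₁⁻¹ (mod m₁): 7⁻¹ ≡ 3 (mod 4)
Find y₂ ≡ M₂⁻¹ (mod m₂): 4⁻¹ ≡ 2 (mod 7)
x = a₁·M₁·y₁ + a₂·M₂·y₂ = 2·7·3 + 6·4·2 = 90
Reduce mod 28: x ≡ 6
Check: 6 mod 4 = 2 ✓, 6 mod 7 = 6 ✓

x ≡ 6 (mod 28)


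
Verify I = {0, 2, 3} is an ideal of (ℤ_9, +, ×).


Check ideal conditions for I = {0, 2, 3} in ℤ_9:
(1) I is an additive subgroup? No
(2) For r ∈ ℤ_9 and a ∈ I: r·a ∈ I? No  [counterexample: r=2, a=2, r·a mod 9 = 4 ∉ I]

No, I is not an ideal of ℤ_9


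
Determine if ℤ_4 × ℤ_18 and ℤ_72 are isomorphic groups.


Comparing ℤ_4 × ℤ_18 and ℤ_72:
gcd(4,18) = 2 ≠ 1. Max element order in ℤ_4×ℤ_18 is lcm(4,18) = 36 < 72, so it has no element of order 72

No, ℤ_4 × ℤ_18 ≇ ℤ_72


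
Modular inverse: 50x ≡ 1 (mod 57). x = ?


Use the extended Euclidean algorithm to write 1 = 50·s + 57·t; then s mod 57 is the inverse.
Euclidean algorithm:
  50 = 0·57 + 50
  57 = 1·50 + 7
  50 = 7·7 + 1
  7 = 7·1 + 0
gcd(50,57) = 1
Back-substitution gives: 50·(8) + 57·(-7) = 1
So 50⁻¹ ≡ 8 ≡ 8 (mod 57)
Check: 50 × 8 = 400 ≡ 1 (mod 57) ✓

50⁻¹ ≡ 8 (mod 57)


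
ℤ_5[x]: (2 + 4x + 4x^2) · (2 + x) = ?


Expand and collect like terms; reduce coefficients mod 5:
x^0: 2·2 = 4 ≡ 4 (mod 5)
x^1: 2·1 + 4·2 = 10 ≡ 0 (mod 5)
x^2: 4·1 + 4·2 = 12 ≡ 2 (mod 5)
x^3: 4·1 = 4 ≡ 4 (mod 5)
Result: 4 + 2x^2 + 4x^3

f · g = 4 + 2x^2 + 4x^3


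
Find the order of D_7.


|D_n| = 2n (n rotations and n reflections)
|D_7| = 2×7 = 14

|D_7| = 14


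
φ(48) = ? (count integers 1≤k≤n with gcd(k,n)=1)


Factor n: 48 = 2^4 × 3
φ(n) = n · ∏(1 - 1/p) over distinct primes p | n
φ(48) = 48 · (1 - 1/2) · (1 - 1/3) = 16

φ(48) = 16


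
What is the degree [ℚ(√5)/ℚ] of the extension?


√5 has minimal polynomial x² - 5 (irreducible over ℚ since 5 is squarefree)

[ℚ(√5)/ℚ] = 2


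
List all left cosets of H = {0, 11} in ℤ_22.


H = {0, 11}, |H| = 2
Number of cosets = |G|/|H| = 22/2 = 11
0 + H = {0, 11}
1 + H = {1, 12}
2 + H = {2, 13}
3 + H = {3, 14}
4 + H = {4, 15}
5 + H = {5, 16}
6 + H = {6, 17}
7 + H = {7, 18}
8 + H = {8, 19}
9 + H = {9, 20}
10 + H = {10, 21}

Cosets: 0+H={0,11}; 1+H={1,12}; 2+H={2,13}; 3+H={3,14}; 4+H={4,15}; 5+H={5,16}; 6+H={6,17}; 7+H={7,18}; 8+H={8,19}; 9+H={9,20}; 10+H={10,21}


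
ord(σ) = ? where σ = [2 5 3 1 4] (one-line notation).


Cycle decomposition: (1 2 5 4)
Cycle lengths: 4
Order = lcm(4) = 4

ord(σ) = 4


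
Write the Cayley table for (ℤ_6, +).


Elements: {0, 1, 2, 3, 4, 5}
Operation: addition mod 6
Entry (a, b) = (a + b) mod 6

Cayley table:
  | 0 | 1 | 2 | 3 | 4 | 5
0 | 0 | 1 | 2 | 3 | 4 | 5
1 | 1 | 2 | 3 | 4 | 5 | 0
2 | 2 | 3 | 4 | 5 | 0 | 1
3 | 3 | 4 | 5 | 0 | 1 | 2
4 | 4 | 5 | 0 | 1 | 2 | 3
5 | 5 | 0 | 1 | 2 | 3 | 4
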